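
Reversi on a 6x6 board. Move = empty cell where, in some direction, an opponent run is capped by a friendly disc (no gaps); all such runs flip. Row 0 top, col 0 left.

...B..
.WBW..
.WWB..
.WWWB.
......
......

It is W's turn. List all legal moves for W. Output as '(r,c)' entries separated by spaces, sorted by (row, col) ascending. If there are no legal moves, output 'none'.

Answer: (0,2) (1,4) (2,4) (3,5)

Derivation:
(0,1): no bracket -> illegal
(0,2): flips 1 -> legal
(0,4): no bracket -> illegal
(1,4): flips 1 -> legal
(2,4): flips 1 -> legal
(2,5): no bracket -> illegal
(3,5): flips 1 -> legal
(4,3): no bracket -> illegal
(4,4): no bracket -> illegal
(4,5): no bracket -> illegal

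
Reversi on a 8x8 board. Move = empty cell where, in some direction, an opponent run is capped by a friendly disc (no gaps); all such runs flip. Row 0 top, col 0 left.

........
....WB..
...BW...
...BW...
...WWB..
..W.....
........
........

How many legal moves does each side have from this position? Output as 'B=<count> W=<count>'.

-- B to move --
(0,3): no bracket -> illegal
(0,4): no bracket -> illegal
(0,5): flips 1 -> legal
(1,3): flips 1 -> legal
(2,5): flips 1 -> legal
(3,2): no bracket -> illegal
(3,5): flips 1 -> legal
(4,1): no bracket -> illegal
(4,2): flips 2 -> legal
(5,1): no bracket -> illegal
(5,3): flips 1 -> legal
(5,4): no bracket -> illegal
(5,5): flips 1 -> legal
(6,1): no bracket -> illegal
(6,2): no bracket -> illegal
(6,3): no bracket -> illegal
B mobility = 7
-- W to move --
(0,4): no bracket -> illegal
(0,5): no bracket -> illegal
(0,6): flips 1 -> legal
(1,2): flips 1 -> legal
(1,3): flips 2 -> legal
(1,6): flips 1 -> legal
(2,2): flips 2 -> legal
(2,5): no bracket -> illegal
(2,6): no bracket -> illegal
(3,2): flips 2 -> legal
(3,5): no bracket -> illegal
(3,6): no bracket -> illegal
(4,2): flips 1 -> legal
(4,6): flips 1 -> legal
(5,4): no bracket -> illegal
(5,5): no bracket -> illegal
(5,6): flips 1 -> legal
W mobility = 9

Answer: B=7 W=9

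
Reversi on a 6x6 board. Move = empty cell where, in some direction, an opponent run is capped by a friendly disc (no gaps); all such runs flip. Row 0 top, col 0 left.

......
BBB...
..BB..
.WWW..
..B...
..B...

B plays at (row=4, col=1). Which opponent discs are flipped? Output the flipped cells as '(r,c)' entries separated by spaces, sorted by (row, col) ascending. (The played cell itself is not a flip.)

Answer: (3,2)

Derivation:
Dir NW: first cell '.' (not opp) -> no flip
Dir N: opp run (3,1), next='.' -> no flip
Dir NE: opp run (3,2) capped by B -> flip
Dir W: first cell '.' (not opp) -> no flip
Dir E: first cell 'B' (not opp) -> no flip
Dir SW: first cell '.' (not opp) -> no flip
Dir S: first cell '.' (not opp) -> no flip
Dir SE: first cell 'B' (not opp) -> no flip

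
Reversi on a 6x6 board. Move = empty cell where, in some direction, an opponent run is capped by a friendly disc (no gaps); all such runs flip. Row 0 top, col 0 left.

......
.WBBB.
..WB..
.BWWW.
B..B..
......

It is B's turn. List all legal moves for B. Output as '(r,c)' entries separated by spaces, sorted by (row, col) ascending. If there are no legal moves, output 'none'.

(0,0): no bracket -> illegal
(0,1): no bracket -> illegal
(0,2): no bracket -> illegal
(1,0): flips 1 -> legal
(2,0): no bracket -> illegal
(2,1): flips 2 -> legal
(2,4): no bracket -> illegal
(2,5): flips 1 -> legal
(3,5): flips 3 -> legal
(4,1): flips 1 -> legal
(4,2): flips 2 -> legal
(4,4): no bracket -> illegal
(4,5): flips 1 -> legal

Answer: (1,0) (2,1) (2,5) (3,5) (4,1) (4,2) (4,5)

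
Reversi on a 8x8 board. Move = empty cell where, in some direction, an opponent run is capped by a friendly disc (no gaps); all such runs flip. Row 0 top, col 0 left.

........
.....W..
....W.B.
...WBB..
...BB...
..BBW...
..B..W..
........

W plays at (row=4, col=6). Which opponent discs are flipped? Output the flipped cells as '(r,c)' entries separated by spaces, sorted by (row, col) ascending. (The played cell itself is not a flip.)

Answer: (3,5)

Derivation:
Dir NW: opp run (3,5) capped by W -> flip
Dir N: first cell '.' (not opp) -> no flip
Dir NE: first cell '.' (not opp) -> no flip
Dir W: first cell '.' (not opp) -> no flip
Dir E: first cell '.' (not opp) -> no flip
Dir SW: first cell '.' (not opp) -> no flip
Dir S: first cell '.' (not opp) -> no flip
Dir SE: first cell '.' (not opp) -> no flip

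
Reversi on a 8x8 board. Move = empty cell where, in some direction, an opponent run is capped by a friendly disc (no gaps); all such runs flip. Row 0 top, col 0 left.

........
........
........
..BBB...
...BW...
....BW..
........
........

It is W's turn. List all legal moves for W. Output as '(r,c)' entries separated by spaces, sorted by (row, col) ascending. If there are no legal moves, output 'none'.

Answer: (2,2) (2,4) (4,2) (5,3) (6,4)

Derivation:
(2,1): no bracket -> illegal
(2,2): flips 1 -> legal
(2,3): no bracket -> illegal
(2,4): flips 1 -> legal
(2,5): no bracket -> illegal
(3,1): no bracket -> illegal
(3,5): no bracket -> illegal
(4,1): no bracket -> illegal
(4,2): flips 1 -> legal
(4,5): no bracket -> illegal
(5,2): no bracket -> illegal
(5,3): flips 1 -> legal
(6,3): no bracket -> illegal
(6,4): flips 1 -> legal
(6,5): no bracket -> illegal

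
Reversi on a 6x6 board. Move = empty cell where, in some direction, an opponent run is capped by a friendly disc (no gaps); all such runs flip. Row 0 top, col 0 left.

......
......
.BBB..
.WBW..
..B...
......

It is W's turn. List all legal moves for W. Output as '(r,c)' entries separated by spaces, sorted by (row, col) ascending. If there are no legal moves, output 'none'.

Answer: (1,1) (1,3) (5,1) (5,3)

Derivation:
(1,0): no bracket -> illegal
(1,1): flips 2 -> legal
(1,2): no bracket -> illegal
(1,3): flips 2 -> legal
(1,4): no bracket -> illegal
(2,0): no bracket -> illegal
(2,4): no bracket -> illegal
(3,0): no bracket -> illegal
(3,4): no bracket -> illegal
(4,1): no bracket -> illegal
(4,3): no bracket -> illegal
(5,1): flips 1 -> legal
(5,2): no bracket -> illegal
(5,3): flips 1 -> legal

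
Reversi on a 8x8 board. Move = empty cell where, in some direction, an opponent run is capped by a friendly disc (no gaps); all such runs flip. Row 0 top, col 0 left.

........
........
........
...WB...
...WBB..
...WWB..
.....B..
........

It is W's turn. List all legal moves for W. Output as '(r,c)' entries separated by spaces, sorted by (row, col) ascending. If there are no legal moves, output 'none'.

Answer: (2,4) (2,5) (3,5) (3,6) (4,6) (5,6) (6,6) (7,6)

Derivation:
(2,3): no bracket -> illegal
(2,4): flips 2 -> legal
(2,5): flips 1 -> legal
(3,5): flips 2 -> legal
(3,6): flips 1 -> legal
(4,6): flips 2 -> legal
(5,6): flips 1 -> legal
(6,4): no bracket -> illegal
(6,6): flips 2 -> legal
(7,4): no bracket -> illegal
(7,5): no bracket -> illegal
(7,6): flips 1 -> legal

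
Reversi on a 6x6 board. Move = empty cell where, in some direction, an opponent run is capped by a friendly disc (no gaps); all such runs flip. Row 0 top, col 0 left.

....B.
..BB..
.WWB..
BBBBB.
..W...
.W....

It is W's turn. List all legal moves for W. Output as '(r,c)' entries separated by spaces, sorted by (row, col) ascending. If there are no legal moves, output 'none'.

Answer: (0,2) (0,3) (2,0) (2,4) (4,0) (4,1) (4,3) (4,4)

Derivation:
(0,1): no bracket -> illegal
(0,2): flips 1 -> legal
(0,3): flips 1 -> legal
(0,5): no bracket -> illegal
(1,1): no bracket -> illegal
(1,4): no bracket -> illegal
(1,5): no bracket -> illegal
(2,0): flips 1 -> legal
(2,4): flips 2 -> legal
(2,5): no bracket -> illegal
(3,5): no bracket -> illegal
(4,0): flips 1 -> legal
(4,1): flips 1 -> legal
(4,3): flips 1 -> legal
(4,4): flips 1 -> legal
(4,5): no bracket -> illegal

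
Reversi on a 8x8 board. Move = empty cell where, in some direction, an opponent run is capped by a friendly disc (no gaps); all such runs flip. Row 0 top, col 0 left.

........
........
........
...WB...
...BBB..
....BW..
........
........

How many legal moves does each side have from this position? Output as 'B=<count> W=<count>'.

Answer: B=6 W=2

Derivation:
-- B to move --
(2,2): flips 1 -> legal
(2,3): flips 1 -> legal
(2,4): no bracket -> illegal
(3,2): flips 1 -> legal
(4,2): no bracket -> illegal
(4,6): no bracket -> illegal
(5,6): flips 1 -> legal
(6,4): no bracket -> illegal
(6,5): flips 1 -> legal
(6,6): flips 1 -> legal
B mobility = 6
-- W to move --
(2,3): no bracket -> illegal
(2,4): no bracket -> illegal
(2,5): no bracket -> illegal
(3,2): no bracket -> illegal
(3,5): flips 2 -> legal
(3,6): no bracket -> illegal
(4,2): no bracket -> illegal
(4,6): no bracket -> illegal
(5,2): no bracket -> illegal
(5,3): flips 2 -> legal
(5,6): no bracket -> illegal
(6,3): no bracket -> illegal
(6,4): no bracket -> illegal
(6,5): no bracket -> illegal
W mobility = 2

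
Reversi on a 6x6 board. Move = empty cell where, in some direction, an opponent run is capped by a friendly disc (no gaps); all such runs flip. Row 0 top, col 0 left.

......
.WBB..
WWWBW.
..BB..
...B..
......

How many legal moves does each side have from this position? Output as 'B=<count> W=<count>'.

Answer: B=7 W=7

Derivation:
-- B to move --
(0,0): flips 2 -> legal
(0,1): no bracket -> illegal
(0,2): no bracket -> illegal
(1,0): flips 2 -> legal
(1,4): no bracket -> illegal
(1,5): flips 1 -> legal
(2,5): flips 1 -> legal
(3,0): flips 1 -> legal
(3,1): flips 1 -> legal
(3,4): no bracket -> illegal
(3,5): flips 1 -> legal
B mobility = 7
-- W to move --
(0,1): no bracket -> illegal
(0,2): flips 2 -> legal
(0,3): flips 1 -> legal
(0,4): flips 1 -> legal
(1,4): flips 2 -> legal
(3,1): no bracket -> illegal
(3,4): no bracket -> illegal
(4,1): no bracket -> illegal
(4,2): flips 2 -> legal
(4,4): flips 1 -> legal
(5,2): no bracket -> illegal
(5,3): no bracket -> illegal
(5,4): flips 2 -> legal
W mobility = 7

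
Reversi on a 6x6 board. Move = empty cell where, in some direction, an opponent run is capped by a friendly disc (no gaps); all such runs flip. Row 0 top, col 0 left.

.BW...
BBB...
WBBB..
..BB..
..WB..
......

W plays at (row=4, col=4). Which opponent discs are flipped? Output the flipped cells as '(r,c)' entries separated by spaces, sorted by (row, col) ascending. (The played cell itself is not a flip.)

Answer: (4,3)

Derivation:
Dir NW: opp run (3,3) (2,2) (1,1), next='.' -> no flip
Dir N: first cell '.' (not opp) -> no flip
Dir NE: first cell '.' (not opp) -> no flip
Dir W: opp run (4,3) capped by W -> flip
Dir E: first cell '.' (not opp) -> no flip
Dir SW: first cell '.' (not opp) -> no flip
Dir S: first cell '.' (not opp) -> no flip
Dir SE: first cell '.' (not opp) -> no flip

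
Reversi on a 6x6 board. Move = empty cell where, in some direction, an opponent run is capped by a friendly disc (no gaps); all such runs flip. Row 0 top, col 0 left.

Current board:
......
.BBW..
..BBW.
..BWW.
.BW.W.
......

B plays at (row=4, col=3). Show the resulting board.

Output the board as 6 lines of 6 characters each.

Place B at (4,3); scan 8 dirs for brackets.
Dir NW: first cell 'B' (not opp) -> no flip
Dir N: opp run (3,3) capped by B -> flip
Dir NE: opp run (3,4), next='.' -> no flip
Dir W: opp run (4,2) capped by B -> flip
Dir E: opp run (4,4), next='.' -> no flip
Dir SW: first cell '.' (not opp) -> no flip
Dir S: first cell '.' (not opp) -> no flip
Dir SE: first cell '.' (not opp) -> no flip
All flips: (3,3) (4,2)

Answer: ......
.BBW..
..BBW.
..BBW.
.BBBW.
......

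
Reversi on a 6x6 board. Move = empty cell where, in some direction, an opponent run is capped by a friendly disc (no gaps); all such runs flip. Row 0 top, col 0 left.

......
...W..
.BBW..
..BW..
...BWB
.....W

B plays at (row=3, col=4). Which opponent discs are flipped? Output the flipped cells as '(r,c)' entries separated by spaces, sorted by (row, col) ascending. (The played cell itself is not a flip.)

Dir NW: opp run (2,3), next='.' -> no flip
Dir N: first cell '.' (not opp) -> no flip
Dir NE: first cell '.' (not opp) -> no flip
Dir W: opp run (3,3) capped by B -> flip
Dir E: first cell '.' (not opp) -> no flip
Dir SW: first cell 'B' (not opp) -> no flip
Dir S: opp run (4,4), next='.' -> no flip
Dir SE: first cell 'B' (not opp) -> no flip

Answer: (3,3)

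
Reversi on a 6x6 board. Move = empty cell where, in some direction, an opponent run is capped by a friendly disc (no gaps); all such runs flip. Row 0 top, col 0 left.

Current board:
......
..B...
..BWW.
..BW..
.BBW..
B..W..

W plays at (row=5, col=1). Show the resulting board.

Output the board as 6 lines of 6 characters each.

Answer: ......
..B...
..BWW.
..BW..
.BWW..
BW.W..

Derivation:
Place W at (5,1); scan 8 dirs for brackets.
Dir NW: first cell '.' (not opp) -> no flip
Dir N: opp run (4,1), next='.' -> no flip
Dir NE: opp run (4,2) capped by W -> flip
Dir W: opp run (5,0), next=edge -> no flip
Dir E: first cell '.' (not opp) -> no flip
Dir SW: edge -> no flip
Dir S: edge -> no flip
Dir SE: edge -> no flip
All flips: (4,2)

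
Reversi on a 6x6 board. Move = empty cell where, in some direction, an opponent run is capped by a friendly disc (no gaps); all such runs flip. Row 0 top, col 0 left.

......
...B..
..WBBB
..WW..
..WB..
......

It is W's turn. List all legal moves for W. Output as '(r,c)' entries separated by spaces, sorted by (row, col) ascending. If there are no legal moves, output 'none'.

Answer: (0,3) (0,4) (1,4) (1,5) (4,4) (5,3) (5,4)

Derivation:
(0,2): no bracket -> illegal
(0,3): flips 2 -> legal
(0,4): flips 1 -> legal
(1,2): no bracket -> illegal
(1,4): flips 1 -> legal
(1,5): flips 1 -> legal
(3,4): no bracket -> illegal
(3,5): no bracket -> illegal
(4,4): flips 1 -> legal
(5,2): no bracket -> illegal
(5,3): flips 1 -> legal
(5,4): flips 1 -> legal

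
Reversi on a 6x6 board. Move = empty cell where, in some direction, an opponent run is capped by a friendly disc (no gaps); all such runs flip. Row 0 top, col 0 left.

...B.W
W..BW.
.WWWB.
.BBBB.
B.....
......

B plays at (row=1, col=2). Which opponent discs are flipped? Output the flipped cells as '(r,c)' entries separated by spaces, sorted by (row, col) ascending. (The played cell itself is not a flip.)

Answer: (2,2) (2,3)

Derivation:
Dir NW: first cell '.' (not opp) -> no flip
Dir N: first cell '.' (not opp) -> no flip
Dir NE: first cell 'B' (not opp) -> no flip
Dir W: first cell '.' (not opp) -> no flip
Dir E: first cell 'B' (not opp) -> no flip
Dir SW: opp run (2,1), next='.' -> no flip
Dir S: opp run (2,2) capped by B -> flip
Dir SE: opp run (2,3) capped by B -> flip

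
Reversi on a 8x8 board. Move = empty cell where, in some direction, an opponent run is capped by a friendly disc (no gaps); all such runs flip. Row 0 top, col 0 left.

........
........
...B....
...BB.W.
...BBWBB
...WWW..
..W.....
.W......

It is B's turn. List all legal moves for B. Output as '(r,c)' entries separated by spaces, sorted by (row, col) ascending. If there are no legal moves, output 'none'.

Answer: (2,5) (2,6) (5,6) (6,3) (6,4) (6,5) (6,6)

Derivation:
(2,5): flips 1 -> legal
(2,6): flips 1 -> legal
(2,7): no bracket -> illegal
(3,5): no bracket -> illegal
(3,7): no bracket -> illegal
(4,2): no bracket -> illegal
(5,1): no bracket -> illegal
(5,2): no bracket -> illegal
(5,6): flips 1 -> legal
(6,0): no bracket -> illegal
(6,1): no bracket -> illegal
(6,3): flips 1 -> legal
(6,4): flips 2 -> legal
(6,5): flips 1 -> legal
(6,6): flips 1 -> legal
(7,0): no bracket -> illegal
(7,2): no bracket -> illegal
(7,3): no bracket -> illegal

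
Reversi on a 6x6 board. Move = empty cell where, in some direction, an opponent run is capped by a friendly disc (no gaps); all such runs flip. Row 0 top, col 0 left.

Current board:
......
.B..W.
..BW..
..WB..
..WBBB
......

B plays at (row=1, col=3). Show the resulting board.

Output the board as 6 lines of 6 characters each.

Answer: ......
.B.BW.
..BB..
..WB..
..WBBB
......

Derivation:
Place B at (1,3); scan 8 dirs for brackets.
Dir NW: first cell '.' (not opp) -> no flip
Dir N: first cell '.' (not opp) -> no flip
Dir NE: first cell '.' (not opp) -> no flip
Dir W: first cell '.' (not opp) -> no flip
Dir E: opp run (1,4), next='.' -> no flip
Dir SW: first cell 'B' (not opp) -> no flip
Dir S: opp run (2,3) capped by B -> flip
Dir SE: first cell '.' (not opp) -> no flip
All flips: (2,3)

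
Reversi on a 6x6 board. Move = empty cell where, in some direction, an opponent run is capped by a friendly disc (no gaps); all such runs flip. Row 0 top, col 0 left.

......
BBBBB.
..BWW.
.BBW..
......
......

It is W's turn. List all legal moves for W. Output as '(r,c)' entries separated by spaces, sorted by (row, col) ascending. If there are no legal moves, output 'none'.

(0,0): flips 2 -> legal
(0,1): flips 1 -> legal
(0,2): flips 1 -> legal
(0,3): flips 1 -> legal
(0,4): flips 1 -> legal
(0,5): flips 1 -> legal
(1,5): no bracket -> illegal
(2,0): no bracket -> illegal
(2,1): flips 1 -> legal
(2,5): no bracket -> illegal
(3,0): flips 2 -> legal
(4,0): no bracket -> illegal
(4,1): flips 1 -> legal
(4,2): no bracket -> illegal
(4,3): no bracket -> illegal

Answer: (0,0) (0,1) (0,2) (0,3) (0,4) (0,5) (2,1) (3,0) (4,1)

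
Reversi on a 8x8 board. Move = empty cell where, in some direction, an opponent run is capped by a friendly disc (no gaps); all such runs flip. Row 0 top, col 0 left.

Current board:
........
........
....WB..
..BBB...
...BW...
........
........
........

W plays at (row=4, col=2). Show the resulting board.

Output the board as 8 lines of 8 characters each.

Answer: ........
........
....WB..
..BWB...
..WWW...
........
........
........

Derivation:
Place W at (4,2); scan 8 dirs for brackets.
Dir NW: first cell '.' (not opp) -> no flip
Dir N: opp run (3,2), next='.' -> no flip
Dir NE: opp run (3,3) capped by W -> flip
Dir W: first cell '.' (not opp) -> no flip
Dir E: opp run (4,3) capped by W -> flip
Dir SW: first cell '.' (not opp) -> no flip
Dir S: first cell '.' (not opp) -> no flip
Dir SE: first cell '.' (not opp) -> no flip
All flips: (3,3) (4,3)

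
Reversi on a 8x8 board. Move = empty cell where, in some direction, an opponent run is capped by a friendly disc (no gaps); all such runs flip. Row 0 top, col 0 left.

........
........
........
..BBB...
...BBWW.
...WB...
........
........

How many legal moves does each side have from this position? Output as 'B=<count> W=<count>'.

Answer: B=6 W=5

Derivation:
-- B to move --
(3,5): no bracket -> illegal
(3,6): flips 1 -> legal
(3,7): no bracket -> illegal
(4,2): no bracket -> illegal
(4,7): flips 2 -> legal
(5,2): flips 1 -> legal
(5,5): no bracket -> illegal
(5,6): flips 1 -> legal
(5,7): no bracket -> illegal
(6,2): flips 1 -> legal
(6,3): flips 1 -> legal
(6,4): no bracket -> illegal
B mobility = 6
-- W to move --
(2,1): no bracket -> illegal
(2,2): no bracket -> illegal
(2,3): flips 3 -> legal
(2,4): no bracket -> illegal
(2,5): no bracket -> illegal
(3,1): no bracket -> illegal
(3,5): flips 1 -> legal
(4,1): no bracket -> illegal
(4,2): flips 2 -> legal
(5,2): no bracket -> illegal
(5,5): flips 1 -> legal
(6,3): flips 1 -> legal
(6,4): no bracket -> illegal
(6,5): no bracket -> illegal
W mobility = 5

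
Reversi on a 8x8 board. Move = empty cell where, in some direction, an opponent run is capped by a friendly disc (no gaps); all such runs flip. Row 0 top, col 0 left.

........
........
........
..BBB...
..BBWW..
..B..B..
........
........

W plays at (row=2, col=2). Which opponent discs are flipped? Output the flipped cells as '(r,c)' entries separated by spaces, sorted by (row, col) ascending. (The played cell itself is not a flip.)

Answer: (3,3)

Derivation:
Dir NW: first cell '.' (not opp) -> no flip
Dir N: first cell '.' (not opp) -> no flip
Dir NE: first cell '.' (not opp) -> no flip
Dir W: first cell '.' (not opp) -> no flip
Dir E: first cell '.' (not opp) -> no flip
Dir SW: first cell '.' (not opp) -> no flip
Dir S: opp run (3,2) (4,2) (5,2), next='.' -> no flip
Dir SE: opp run (3,3) capped by W -> flip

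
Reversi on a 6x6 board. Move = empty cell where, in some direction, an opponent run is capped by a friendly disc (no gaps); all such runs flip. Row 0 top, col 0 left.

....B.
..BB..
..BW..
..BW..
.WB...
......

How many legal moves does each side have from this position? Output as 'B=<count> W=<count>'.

-- B to move --
(1,4): flips 1 -> legal
(2,4): flips 2 -> legal
(3,0): no bracket -> illegal
(3,1): no bracket -> illegal
(3,4): flips 2 -> legal
(4,0): flips 1 -> legal
(4,3): flips 2 -> legal
(4,4): flips 1 -> legal
(5,0): flips 1 -> legal
(5,1): no bracket -> illegal
(5,2): no bracket -> illegal
B mobility = 7
-- W to move --
(0,1): flips 1 -> legal
(0,2): no bracket -> illegal
(0,3): flips 1 -> legal
(0,5): no bracket -> illegal
(1,1): flips 1 -> legal
(1,4): no bracket -> illegal
(1,5): no bracket -> illegal
(2,1): flips 1 -> legal
(2,4): no bracket -> illegal
(3,1): flips 1 -> legal
(4,3): flips 1 -> legal
(5,1): flips 1 -> legal
(5,2): no bracket -> illegal
(5,3): no bracket -> illegal
W mobility = 7

Answer: B=7 W=7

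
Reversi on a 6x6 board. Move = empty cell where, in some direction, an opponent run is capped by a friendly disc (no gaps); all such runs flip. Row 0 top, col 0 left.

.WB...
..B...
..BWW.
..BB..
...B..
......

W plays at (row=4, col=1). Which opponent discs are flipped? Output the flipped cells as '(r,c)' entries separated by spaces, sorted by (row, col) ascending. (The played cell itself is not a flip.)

Answer: (3,2)

Derivation:
Dir NW: first cell '.' (not opp) -> no flip
Dir N: first cell '.' (not opp) -> no flip
Dir NE: opp run (3,2) capped by W -> flip
Dir W: first cell '.' (not opp) -> no flip
Dir E: first cell '.' (not opp) -> no flip
Dir SW: first cell '.' (not opp) -> no flip
Dir S: first cell '.' (not opp) -> no flip
Dir SE: first cell '.' (not opp) -> no flip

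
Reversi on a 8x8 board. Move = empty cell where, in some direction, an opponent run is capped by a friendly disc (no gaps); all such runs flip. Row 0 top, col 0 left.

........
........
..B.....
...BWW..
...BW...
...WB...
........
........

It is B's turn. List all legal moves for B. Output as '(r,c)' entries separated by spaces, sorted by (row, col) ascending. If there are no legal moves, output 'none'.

(2,3): no bracket -> illegal
(2,4): flips 2 -> legal
(2,5): flips 1 -> legal
(2,6): no bracket -> illegal
(3,6): flips 2 -> legal
(4,2): no bracket -> illegal
(4,5): flips 1 -> legal
(4,6): no bracket -> illegal
(5,2): flips 1 -> legal
(5,5): flips 1 -> legal
(6,2): no bracket -> illegal
(6,3): flips 1 -> legal
(6,4): no bracket -> illegal

Answer: (2,4) (2,5) (3,6) (4,5) (5,2) (5,5) (6,3)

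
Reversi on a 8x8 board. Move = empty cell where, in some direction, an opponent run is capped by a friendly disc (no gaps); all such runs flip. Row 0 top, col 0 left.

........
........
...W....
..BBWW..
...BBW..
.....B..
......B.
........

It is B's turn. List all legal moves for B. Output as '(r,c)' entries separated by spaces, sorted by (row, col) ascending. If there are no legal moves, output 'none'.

(1,2): no bracket -> illegal
(1,3): flips 1 -> legal
(1,4): flips 1 -> legal
(2,2): no bracket -> illegal
(2,4): flips 1 -> legal
(2,5): flips 3 -> legal
(2,6): flips 1 -> legal
(3,6): flips 2 -> legal
(4,6): flips 1 -> legal
(5,4): no bracket -> illegal
(5,6): no bracket -> illegal

Answer: (1,3) (1,4) (2,4) (2,5) (2,6) (3,6) (4,6)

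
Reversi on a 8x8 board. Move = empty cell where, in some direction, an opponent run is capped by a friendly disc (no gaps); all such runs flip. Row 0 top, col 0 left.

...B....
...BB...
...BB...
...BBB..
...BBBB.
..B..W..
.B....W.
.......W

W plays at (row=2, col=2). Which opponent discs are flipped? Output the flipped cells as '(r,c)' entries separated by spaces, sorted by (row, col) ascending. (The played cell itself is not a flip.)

Dir NW: first cell '.' (not opp) -> no flip
Dir N: first cell '.' (not opp) -> no flip
Dir NE: opp run (1,3), next='.' -> no flip
Dir W: first cell '.' (not opp) -> no flip
Dir E: opp run (2,3) (2,4), next='.' -> no flip
Dir SW: first cell '.' (not opp) -> no flip
Dir S: first cell '.' (not opp) -> no flip
Dir SE: opp run (3,3) (4,4) capped by W -> flip

Answer: (3,3) (4,4)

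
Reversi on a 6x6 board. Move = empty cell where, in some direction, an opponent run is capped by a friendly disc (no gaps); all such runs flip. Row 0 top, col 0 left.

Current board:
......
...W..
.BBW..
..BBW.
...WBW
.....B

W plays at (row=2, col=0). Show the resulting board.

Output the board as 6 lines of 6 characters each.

Answer: ......
...W..
WWWW..
..BBW.
...WBW
.....B

Derivation:
Place W at (2,0); scan 8 dirs for brackets.
Dir NW: edge -> no flip
Dir N: first cell '.' (not opp) -> no flip
Dir NE: first cell '.' (not opp) -> no flip
Dir W: edge -> no flip
Dir E: opp run (2,1) (2,2) capped by W -> flip
Dir SW: edge -> no flip
Dir S: first cell '.' (not opp) -> no flip
Dir SE: first cell '.' (not opp) -> no flip
All flips: (2,1) (2,2)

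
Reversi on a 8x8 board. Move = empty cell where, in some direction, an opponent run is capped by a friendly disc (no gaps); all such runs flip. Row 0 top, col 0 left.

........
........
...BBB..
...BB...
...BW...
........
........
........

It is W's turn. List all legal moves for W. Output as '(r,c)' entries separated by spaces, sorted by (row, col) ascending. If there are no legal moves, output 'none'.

(1,2): no bracket -> illegal
(1,3): no bracket -> illegal
(1,4): flips 2 -> legal
(1,5): no bracket -> illegal
(1,6): no bracket -> illegal
(2,2): flips 1 -> legal
(2,6): no bracket -> illegal
(3,2): no bracket -> illegal
(3,5): no bracket -> illegal
(3,6): no bracket -> illegal
(4,2): flips 1 -> legal
(4,5): no bracket -> illegal
(5,2): no bracket -> illegal
(5,3): no bracket -> illegal
(5,4): no bracket -> illegal

Answer: (1,4) (2,2) (4,2)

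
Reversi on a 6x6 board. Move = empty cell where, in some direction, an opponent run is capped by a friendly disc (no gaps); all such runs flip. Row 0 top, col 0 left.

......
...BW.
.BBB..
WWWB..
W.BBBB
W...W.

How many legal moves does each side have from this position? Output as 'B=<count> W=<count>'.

-- B to move --
(0,3): no bracket -> illegal
(0,4): no bracket -> illegal
(0,5): flips 1 -> legal
(1,5): flips 1 -> legal
(2,0): flips 1 -> legal
(2,4): no bracket -> illegal
(2,5): no bracket -> illegal
(4,1): flips 2 -> legal
(5,1): no bracket -> illegal
(5,3): no bracket -> illegal
(5,5): no bracket -> illegal
B mobility = 4
-- W to move --
(0,2): no bracket -> illegal
(0,3): no bracket -> illegal
(0,4): flips 2 -> legal
(1,0): flips 1 -> legal
(1,1): flips 1 -> legal
(1,2): flips 3 -> legal
(2,0): no bracket -> illegal
(2,4): no bracket -> illegal
(3,4): flips 2 -> legal
(3,5): no bracket -> illegal
(4,1): no bracket -> illegal
(5,1): no bracket -> illegal
(5,2): flips 1 -> legal
(5,3): flips 1 -> legal
(5,5): no bracket -> illegal
W mobility = 7

Answer: B=4 W=7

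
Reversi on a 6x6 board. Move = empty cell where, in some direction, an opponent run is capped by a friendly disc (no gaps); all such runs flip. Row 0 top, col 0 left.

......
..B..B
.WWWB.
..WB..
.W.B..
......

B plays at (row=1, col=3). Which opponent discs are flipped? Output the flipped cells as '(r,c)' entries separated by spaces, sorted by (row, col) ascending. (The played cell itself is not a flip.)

Answer: (2,3)

Derivation:
Dir NW: first cell '.' (not opp) -> no flip
Dir N: first cell '.' (not opp) -> no flip
Dir NE: first cell '.' (not opp) -> no flip
Dir W: first cell 'B' (not opp) -> no flip
Dir E: first cell '.' (not opp) -> no flip
Dir SW: opp run (2,2), next='.' -> no flip
Dir S: opp run (2,3) capped by B -> flip
Dir SE: first cell 'B' (not opp) -> no flip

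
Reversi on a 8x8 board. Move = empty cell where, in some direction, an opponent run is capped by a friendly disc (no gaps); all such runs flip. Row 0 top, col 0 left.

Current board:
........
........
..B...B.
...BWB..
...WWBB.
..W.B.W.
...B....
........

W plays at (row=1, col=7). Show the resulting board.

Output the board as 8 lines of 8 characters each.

Place W at (1,7); scan 8 dirs for brackets.
Dir NW: first cell '.' (not opp) -> no flip
Dir N: first cell '.' (not opp) -> no flip
Dir NE: edge -> no flip
Dir W: first cell '.' (not opp) -> no flip
Dir E: edge -> no flip
Dir SW: opp run (2,6) (3,5) capped by W -> flip
Dir S: first cell '.' (not opp) -> no flip
Dir SE: edge -> no flip
All flips: (2,6) (3,5)

Answer: ........
.......W
..B...W.
...BWW..
...WWBB.
..W.B.W.
...B....
........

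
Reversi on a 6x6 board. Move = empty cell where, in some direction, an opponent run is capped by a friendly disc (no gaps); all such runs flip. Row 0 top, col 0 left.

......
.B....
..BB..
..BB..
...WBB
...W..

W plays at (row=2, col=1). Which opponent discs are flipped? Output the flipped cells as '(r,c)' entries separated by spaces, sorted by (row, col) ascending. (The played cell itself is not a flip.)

Dir NW: first cell '.' (not opp) -> no flip
Dir N: opp run (1,1), next='.' -> no flip
Dir NE: first cell '.' (not opp) -> no flip
Dir W: first cell '.' (not opp) -> no flip
Dir E: opp run (2,2) (2,3), next='.' -> no flip
Dir SW: first cell '.' (not opp) -> no flip
Dir S: first cell '.' (not opp) -> no flip
Dir SE: opp run (3,2) capped by W -> flip

Answer: (3,2)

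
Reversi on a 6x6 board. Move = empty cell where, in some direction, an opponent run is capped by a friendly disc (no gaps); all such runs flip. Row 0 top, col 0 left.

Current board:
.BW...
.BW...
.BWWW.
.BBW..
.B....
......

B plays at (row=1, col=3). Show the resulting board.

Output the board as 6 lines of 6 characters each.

Answer: .BW...
.BBB..
.BBWW.
.BBW..
.B....
......

Derivation:
Place B at (1,3); scan 8 dirs for brackets.
Dir NW: opp run (0,2), next=edge -> no flip
Dir N: first cell '.' (not opp) -> no flip
Dir NE: first cell '.' (not opp) -> no flip
Dir W: opp run (1,2) capped by B -> flip
Dir E: first cell '.' (not opp) -> no flip
Dir SW: opp run (2,2) capped by B -> flip
Dir S: opp run (2,3) (3,3), next='.' -> no flip
Dir SE: opp run (2,4), next='.' -> no flip
All flips: (1,2) (2,2)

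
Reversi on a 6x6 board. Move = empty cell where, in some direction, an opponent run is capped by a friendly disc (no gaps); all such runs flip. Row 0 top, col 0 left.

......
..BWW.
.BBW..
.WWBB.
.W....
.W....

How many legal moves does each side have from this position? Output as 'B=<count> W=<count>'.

Answer: B=8 W=8

Derivation:
-- B to move --
(0,2): no bracket -> illegal
(0,3): flips 2 -> legal
(0,4): flips 1 -> legal
(0,5): no bracket -> illegal
(1,5): flips 2 -> legal
(2,0): no bracket -> illegal
(2,4): flips 1 -> legal
(2,5): no bracket -> illegal
(3,0): flips 2 -> legal
(4,0): flips 1 -> legal
(4,2): flips 1 -> legal
(4,3): flips 1 -> legal
(5,0): no bracket -> illegal
(5,2): no bracket -> illegal
B mobility = 8
-- W to move --
(0,1): flips 1 -> legal
(0,2): flips 2 -> legal
(0,3): no bracket -> illegal
(1,0): flips 1 -> legal
(1,1): flips 2 -> legal
(2,0): flips 2 -> legal
(2,4): no bracket -> illegal
(2,5): no bracket -> illegal
(3,0): no bracket -> illegal
(3,5): flips 2 -> legal
(4,2): no bracket -> illegal
(4,3): flips 1 -> legal
(4,4): no bracket -> illegal
(4,5): flips 1 -> legal
W mobility = 8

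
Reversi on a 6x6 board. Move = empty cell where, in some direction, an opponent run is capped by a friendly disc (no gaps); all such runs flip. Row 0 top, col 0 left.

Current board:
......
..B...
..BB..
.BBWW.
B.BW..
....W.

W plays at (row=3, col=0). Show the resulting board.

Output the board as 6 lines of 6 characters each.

Place W at (3,0); scan 8 dirs for brackets.
Dir NW: edge -> no flip
Dir N: first cell '.' (not opp) -> no flip
Dir NE: first cell '.' (not opp) -> no flip
Dir W: edge -> no flip
Dir E: opp run (3,1) (3,2) capped by W -> flip
Dir SW: edge -> no flip
Dir S: opp run (4,0), next='.' -> no flip
Dir SE: first cell '.' (not opp) -> no flip
All flips: (3,1) (3,2)

Answer: ......
..B...
..BB..
WWWWW.
B.BW..
....W.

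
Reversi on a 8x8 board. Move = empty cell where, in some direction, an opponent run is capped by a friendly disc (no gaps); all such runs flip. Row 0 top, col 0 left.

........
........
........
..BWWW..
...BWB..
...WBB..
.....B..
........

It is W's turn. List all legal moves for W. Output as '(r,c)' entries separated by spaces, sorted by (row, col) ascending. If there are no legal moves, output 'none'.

Answer: (3,1) (4,2) (4,6) (5,2) (5,6) (6,4) (6,6) (7,5)

Derivation:
(2,1): no bracket -> illegal
(2,2): no bracket -> illegal
(2,3): no bracket -> illegal
(3,1): flips 1 -> legal
(3,6): no bracket -> illegal
(4,1): no bracket -> illegal
(4,2): flips 1 -> legal
(4,6): flips 1 -> legal
(5,2): flips 1 -> legal
(5,6): flips 3 -> legal
(6,3): no bracket -> illegal
(6,4): flips 1 -> legal
(6,6): flips 1 -> legal
(7,4): no bracket -> illegal
(7,5): flips 3 -> legal
(7,6): no bracket -> illegal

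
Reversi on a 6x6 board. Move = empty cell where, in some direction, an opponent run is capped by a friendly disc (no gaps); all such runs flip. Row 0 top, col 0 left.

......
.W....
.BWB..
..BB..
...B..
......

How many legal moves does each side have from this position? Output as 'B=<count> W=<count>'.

-- B to move --
(0,0): flips 2 -> legal
(0,1): flips 1 -> legal
(0,2): no bracket -> illegal
(1,0): no bracket -> illegal
(1,2): flips 1 -> legal
(1,3): no bracket -> illegal
(2,0): no bracket -> illegal
(3,1): no bracket -> illegal
B mobility = 3
-- W to move --
(1,0): no bracket -> illegal
(1,2): no bracket -> illegal
(1,3): no bracket -> illegal
(1,4): no bracket -> illegal
(2,0): flips 1 -> legal
(2,4): flips 1 -> legal
(3,0): no bracket -> illegal
(3,1): flips 1 -> legal
(3,4): no bracket -> illegal
(4,1): no bracket -> illegal
(4,2): flips 1 -> legal
(4,4): flips 1 -> legal
(5,2): no bracket -> illegal
(5,3): no bracket -> illegal
(5,4): no bracket -> illegal
W mobility = 5

Answer: B=3 W=5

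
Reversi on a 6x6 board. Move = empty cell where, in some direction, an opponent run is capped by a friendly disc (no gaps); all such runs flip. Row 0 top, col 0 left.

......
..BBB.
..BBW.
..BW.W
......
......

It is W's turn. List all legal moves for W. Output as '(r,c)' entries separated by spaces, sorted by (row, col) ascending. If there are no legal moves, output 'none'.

Answer: (0,2) (0,3) (0,4) (1,1) (2,1) (3,1)

Derivation:
(0,1): no bracket -> illegal
(0,2): flips 1 -> legal
(0,3): flips 2 -> legal
(0,4): flips 1 -> legal
(0,5): no bracket -> illegal
(1,1): flips 1 -> legal
(1,5): no bracket -> illegal
(2,1): flips 2 -> legal
(2,5): no bracket -> illegal
(3,1): flips 1 -> legal
(3,4): no bracket -> illegal
(4,1): no bracket -> illegal
(4,2): no bracket -> illegal
(4,3): no bracket -> illegal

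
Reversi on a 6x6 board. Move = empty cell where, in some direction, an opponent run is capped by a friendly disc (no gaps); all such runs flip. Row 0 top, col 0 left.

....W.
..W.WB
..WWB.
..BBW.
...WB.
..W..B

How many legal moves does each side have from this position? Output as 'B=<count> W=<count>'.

Answer: B=9 W=7

Derivation:
-- B to move --
(0,1): no bracket -> illegal
(0,2): flips 2 -> legal
(0,3): no bracket -> illegal
(0,5): flips 2 -> legal
(1,1): flips 1 -> legal
(1,3): flips 2 -> legal
(2,1): flips 2 -> legal
(2,5): no bracket -> illegal
(3,1): no bracket -> illegal
(3,5): flips 1 -> legal
(4,1): no bracket -> illegal
(4,2): flips 1 -> legal
(4,5): no bracket -> illegal
(5,1): no bracket -> illegal
(5,3): flips 1 -> legal
(5,4): flips 1 -> legal
B mobility = 9
-- W to move --
(0,5): no bracket -> illegal
(1,3): no bracket -> illegal
(2,1): flips 1 -> legal
(2,5): flips 1 -> legal
(3,1): flips 2 -> legal
(3,5): no bracket -> illegal
(4,1): flips 1 -> legal
(4,2): flips 1 -> legal
(4,5): flips 1 -> legal
(5,3): no bracket -> illegal
(5,4): flips 1 -> legal
W mobility = 7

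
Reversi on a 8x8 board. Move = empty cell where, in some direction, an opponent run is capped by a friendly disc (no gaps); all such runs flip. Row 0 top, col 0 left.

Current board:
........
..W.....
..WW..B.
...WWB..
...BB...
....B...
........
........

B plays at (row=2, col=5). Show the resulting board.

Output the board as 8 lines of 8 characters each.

Answer: ........
..W.....
..WW.BB.
...WBB..
...BB...
....B...
........
........

Derivation:
Place B at (2,5); scan 8 dirs for brackets.
Dir NW: first cell '.' (not opp) -> no flip
Dir N: first cell '.' (not opp) -> no flip
Dir NE: first cell '.' (not opp) -> no flip
Dir W: first cell '.' (not opp) -> no flip
Dir E: first cell 'B' (not opp) -> no flip
Dir SW: opp run (3,4) capped by B -> flip
Dir S: first cell 'B' (not opp) -> no flip
Dir SE: first cell '.' (not opp) -> no flip
All flips: (3,4)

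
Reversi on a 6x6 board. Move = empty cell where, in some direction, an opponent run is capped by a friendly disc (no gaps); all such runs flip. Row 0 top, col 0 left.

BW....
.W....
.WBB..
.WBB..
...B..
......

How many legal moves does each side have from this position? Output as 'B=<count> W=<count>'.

Answer: B=5 W=5

Derivation:
-- B to move --
(0,2): flips 1 -> legal
(1,0): flips 1 -> legal
(1,2): no bracket -> illegal
(2,0): flips 1 -> legal
(3,0): flips 1 -> legal
(4,0): flips 1 -> legal
(4,1): no bracket -> illegal
(4,2): no bracket -> illegal
B mobility = 5
-- W to move --
(1,0): no bracket -> illegal
(1,2): no bracket -> illegal
(1,3): flips 1 -> legal
(1,4): no bracket -> illegal
(2,4): flips 2 -> legal
(3,4): flips 2 -> legal
(4,1): no bracket -> illegal
(4,2): no bracket -> illegal
(4,4): flips 2 -> legal
(5,2): no bracket -> illegal
(5,3): no bracket -> illegal
(5,4): flips 2 -> legal
W mobility = 5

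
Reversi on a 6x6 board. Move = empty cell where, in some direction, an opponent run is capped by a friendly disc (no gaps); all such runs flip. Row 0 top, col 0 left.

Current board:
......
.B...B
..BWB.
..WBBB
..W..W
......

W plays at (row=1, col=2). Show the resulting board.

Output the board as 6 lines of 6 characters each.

Place W at (1,2); scan 8 dirs for brackets.
Dir NW: first cell '.' (not opp) -> no flip
Dir N: first cell '.' (not opp) -> no flip
Dir NE: first cell '.' (not opp) -> no flip
Dir W: opp run (1,1), next='.' -> no flip
Dir E: first cell '.' (not opp) -> no flip
Dir SW: first cell '.' (not opp) -> no flip
Dir S: opp run (2,2) capped by W -> flip
Dir SE: first cell 'W' (not opp) -> no flip
All flips: (2,2)

Answer: ......
.BW..B
..WWB.
..WBBB
..W..W
......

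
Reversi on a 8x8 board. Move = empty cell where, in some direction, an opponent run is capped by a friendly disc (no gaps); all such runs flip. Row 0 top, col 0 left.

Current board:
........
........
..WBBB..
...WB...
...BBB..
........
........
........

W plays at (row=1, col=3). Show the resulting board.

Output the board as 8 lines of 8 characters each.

Answer: ........
...W....
..WWBB..
...WB...
...BBB..
........
........
........

Derivation:
Place W at (1,3); scan 8 dirs for brackets.
Dir NW: first cell '.' (not opp) -> no flip
Dir N: first cell '.' (not opp) -> no flip
Dir NE: first cell '.' (not opp) -> no flip
Dir W: first cell '.' (not opp) -> no flip
Dir E: first cell '.' (not opp) -> no flip
Dir SW: first cell 'W' (not opp) -> no flip
Dir S: opp run (2,3) capped by W -> flip
Dir SE: opp run (2,4), next='.' -> no flip
All flips: (2,3)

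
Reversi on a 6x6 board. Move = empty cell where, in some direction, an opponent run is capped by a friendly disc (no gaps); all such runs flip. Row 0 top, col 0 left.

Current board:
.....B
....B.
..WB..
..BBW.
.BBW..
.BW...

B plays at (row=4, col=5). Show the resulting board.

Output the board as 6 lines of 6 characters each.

Answer: .....B
....B.
..WB..
..BBB.
.BBW.B
.BW...

Derivation:
Place B at (4,5); scan 8 dirs for brackets.
Dir NW: opp run (3,4) capped by B -> flip
Dir N: first cell '.' (not opp) -> no flip
Dir NE: edge -> no flip
Dir W: first cell '.' (not opp) -> no flip
Dir E: edge -> no flip
Dir SW: first cell '.' (not opp) -> no flip
Dir S: first cell '.' (not opp) -> no flip
Dir SE: edge -> no flip
All flips: (3,4)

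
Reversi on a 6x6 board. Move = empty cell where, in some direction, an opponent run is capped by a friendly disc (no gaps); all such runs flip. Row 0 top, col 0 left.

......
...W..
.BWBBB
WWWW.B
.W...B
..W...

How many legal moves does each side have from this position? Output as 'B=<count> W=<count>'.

Answer: B=6 W=6

Derivation:
-- B to move --
(0,2): flips 1 -> legal
(0,3): flips 1 -> legal
(0,4): no bracket -> illegal
(1,1): no bracket -> illegal
(1,2): no bracket -> illegal
(1,4): no bracket -> illegal
(2,0): no bracket -> illegal
(3,4): no bracket -> illegal
(4,0): no bracket -> illegal
(4,2): flips 1 -> legal
(4,3): flips 2 -> legal
(4,4): no bracket -> illegal
(5,0): flips 2 -> legal
(5,1): flips 2 -> legal
(5,3): no bracket -> illegal
B mobility = 6
-- W to move --
(1,0): flips 1 -> legal
(1,1): flips 1 -> legal
(1,2): flips 1 -> legal
(1,4): flips 1 -> legal
(1,5): flips 1 -> legal
(2,0): flips 1 -> legal
(3,4): no bracket -> illegal
(4,4): no bracket -> illegal
(5,4): no bracket -> illegal
(5,5): no bracket -> illegal
W mobility = 6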